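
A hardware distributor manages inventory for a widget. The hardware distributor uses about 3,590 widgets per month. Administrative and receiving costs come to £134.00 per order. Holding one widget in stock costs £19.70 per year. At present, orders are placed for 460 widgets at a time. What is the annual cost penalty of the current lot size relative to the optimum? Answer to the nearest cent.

Annual demand D = 3,590 × 12 = 43,080.
EOQ = √(2DS/H) = √(2 × 43,080 × 134 / 19.7) ≈ 765.55.
Cost at Q* = (D/Q*)S + (Q*/2)H = √(2DSH) ≈ £15,081.29.
Cost at Q = 460: (43,080/460)×134 + (460/2)×19.7 = £12,549.39 + £4,531.00 = £17,080.39.
Excess = £17,080.39 − £15,081.29 = £1,999.11.

Extra cost ≈ £1,999.11 per year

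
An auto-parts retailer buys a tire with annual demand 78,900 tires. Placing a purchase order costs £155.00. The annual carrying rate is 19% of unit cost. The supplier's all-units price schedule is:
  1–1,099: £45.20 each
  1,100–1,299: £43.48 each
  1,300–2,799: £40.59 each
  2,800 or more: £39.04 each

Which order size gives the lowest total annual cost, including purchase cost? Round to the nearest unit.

Q* ≈ 2,800 tires

Holding cost per unit per year at price C is H = 0.19·C.
Candidates are each tier's EOQ (if it falls in that tier) and each price-break quantity.
Tier 1 (£45.20): EOQ = 1687.6 exceeds tier's upper bound 1099, so this tier is dominated.
Tier 2 (£43.48): EOQ = 1720.7 exceeds tier's upper bound 1299, so this tier is dominated.
EOQ at £40.59 = 1780.9 (feasible in tier 3): TC = 78,900×£40.59 + (78,900/1780.9)×155 + (1780.9/2)×0.19×£40.59 = £3,216,285.27.
EOQ at £39.04 = 1815.9 < 2800, so use break Q=2800: TC = 78,900×£39.04 + (78,900/2800.0)×155 + (2800.0/2)×0.19×£39.04 = £3,095,008.32.
Lowest total cost is £3,095,008.32 at Q = 2800.0.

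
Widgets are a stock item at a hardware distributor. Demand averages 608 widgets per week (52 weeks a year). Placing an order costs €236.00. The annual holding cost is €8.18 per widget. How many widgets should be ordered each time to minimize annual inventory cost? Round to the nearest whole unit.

Q* ≈ 1,351 widgets

Annual demand D = 608 × 52 = 31,616.
EOQ = √(2DS / H) = √(2 × 31,616 × 236 / 8.18).
= √(14,922,752 / 8.18) = √1,824,297.3105 ≈ 1350.666.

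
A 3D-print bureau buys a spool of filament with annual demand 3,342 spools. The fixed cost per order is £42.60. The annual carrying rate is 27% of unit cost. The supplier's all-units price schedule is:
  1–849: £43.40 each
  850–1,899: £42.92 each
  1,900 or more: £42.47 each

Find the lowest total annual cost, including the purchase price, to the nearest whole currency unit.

Holding cost per unit per year at price C is H = 0.27·C.
For each price level, check whether its EOQ is feasible; otherwise the best quantity at that price is the breakpoint.
EOQ at £43.40 = 155.9 (feasible in tier 1): TC = 3,342×£43.40 + (3,342/155.9)×42.6 + (155.9/2)×0.27×£43.40 = £146,869.43.
EOQ at £42.92 = 156.8 < 850, so use break Q=850: TC = 3,342×£42.92 + (3,342/850.0)×42.6 + (850.0/2)×0.27×£42.92 = £148,531.20.
EOQ at £42.47 = 157.6 < 1900, so use break Q=1900: TC = 3,342×£42.47 + (3,342/1900.0)×42.6 + (1900.0/2)×0.27×£42.47 = £152,903.23.
Lowest total cost among the candidates is at Q = 155.9.

TC* ≈ £146,869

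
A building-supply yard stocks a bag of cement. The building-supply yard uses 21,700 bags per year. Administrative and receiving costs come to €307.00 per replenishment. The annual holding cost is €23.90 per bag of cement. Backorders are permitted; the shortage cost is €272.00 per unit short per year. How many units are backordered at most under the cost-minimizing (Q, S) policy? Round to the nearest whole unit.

With planned backorders, Q* = √(2DS/H) · √((H+B)/B).
√(2DS/H) = √(2 × 21,700 × 307 / 23.9) = 746.647.
√((H+B)/B) = √((23.9+272)/272) = 1.0430.
Q* ≈ 778.759.
S* = Q* · H/(H+B) = 778.759 × 23.9/295.9 ≈ 62.901.

S* ≈ 63 bags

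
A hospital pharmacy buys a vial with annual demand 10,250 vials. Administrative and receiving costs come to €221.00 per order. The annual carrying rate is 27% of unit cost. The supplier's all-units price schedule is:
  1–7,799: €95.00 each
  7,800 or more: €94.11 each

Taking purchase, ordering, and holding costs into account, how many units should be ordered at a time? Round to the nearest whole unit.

Q* ≈ 420 vials

Holding cost per unit per year at price C is H = 0.27·C.
Candidates are each tier's EOQ (if it falls in that tier) and each price-break quantity.
EOQ at €95.00 = 420.3 (feasible in tier 1): TC = 10,250×€95.00 + (10,250/420.3)×221 + (420.3/2)×0.27×€95.00 = €984,529.95.
EOQ at €94.11 = 422.3 < 7800, so use break Q=7800: TC = 10,250×€94.11 + (10,250/7800.0)×221 + (7800.0/2)×0.27×€94.11 = €1,064,015.75.
Lowest total cost is €984,529.95 at Q = 420.3.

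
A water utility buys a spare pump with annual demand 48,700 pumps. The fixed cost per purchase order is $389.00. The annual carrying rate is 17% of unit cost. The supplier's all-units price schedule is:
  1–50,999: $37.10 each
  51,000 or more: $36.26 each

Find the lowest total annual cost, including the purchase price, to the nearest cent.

TC* ≈ $1,822,228.44

Holding cost per unit per year at price C is H = 0.17·C.
Evaluate total cost at each tier's feasible EOQ or, if the EOQ is below the tier, at the tier's minimum quantity.
EOQ at $37.10 = 2451.0 (feasible in tier 1): TC = 48,700×$37.10 + (48,700/2451.0)×389 + (2451.0/2)×0.17×$37.10 = $1,822,228.44.
EOQ at $36.26 = 2479.2 < 51000, so use break Q=51000: TC = 48,700×$36.26 + (48,700/51000.0)×389 + (51000.0/2)×0.17×$36.26 = $1,923,420.56.
Lowest total cost among the candidates is at Q = 2451.0.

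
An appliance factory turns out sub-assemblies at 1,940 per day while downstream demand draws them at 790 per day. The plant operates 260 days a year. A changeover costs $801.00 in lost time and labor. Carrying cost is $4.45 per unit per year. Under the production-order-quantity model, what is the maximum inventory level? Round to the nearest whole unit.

Annual demand D = 790 × 260 = 205,400.
Production build-up factor (1 − d/p) = 1 − 790/1,940 = 0.5928.
Q* = √(2DS / (H(1 − d/p))) = √(2 × 205,400 × 801 / (4.45 × 0.5928)).
= √(329,050,800 / 2.6379) ≈ 11168.720.
Maximum inventory = Q*(1 − d/p) = 11168.720 × 0.5928 ≈ 6620.633.

I_max ≈ 6,621 sub-assemblies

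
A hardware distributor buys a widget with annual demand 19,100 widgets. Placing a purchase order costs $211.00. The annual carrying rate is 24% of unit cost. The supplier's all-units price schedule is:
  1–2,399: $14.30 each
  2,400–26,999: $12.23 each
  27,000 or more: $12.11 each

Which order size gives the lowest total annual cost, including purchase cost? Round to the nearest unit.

Holding cost per unit per year at price C is H = 0.24·C.
For each price level, check whether its EOQ is feasible; otherwise the best quantity at that price is the breakpoint.
EOQ at $14.30 = 1532.5 (feasible in tier 1): TC = 19,100×$14.30 + (19,100/1532.5)×211 + (1532.5/2)×0.24×$14.30 = $278,389.53.
EOQ at $12.23 = 1657.1 < 2400, so use break Q=2400: TC = 19,100×$12.23 + (19,100/2400.0)×211 + (2400.0/2)×0.24×$12.23 = $238,794.45.
EOQ at $12.11 = 1665.3 < 27000, so use break Q=27000: TC = 19,100×$12.11 + (19,100/27000.0)×211 + (27000.0/2)×0.24×$12.11 = $270,686.66.
Lowest total cost is $238,794.45 at Q = 2400.0.

Q* ≈ 2,400 widgets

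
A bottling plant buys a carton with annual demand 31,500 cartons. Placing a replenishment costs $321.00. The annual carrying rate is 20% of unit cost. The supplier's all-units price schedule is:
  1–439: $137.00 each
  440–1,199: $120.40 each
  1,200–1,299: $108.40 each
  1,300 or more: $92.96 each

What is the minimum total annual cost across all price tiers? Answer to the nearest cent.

TC* ≈ $2,948,102.88

Holding cost per unit per year at price C is H = 0.20·C.
For each price level, check whether its EOQ is feasible; otherwise the best quantity at that price is the breakpoint.
Tier 1 ($137.00): EOQ = 859.1 exceeds tier's upper bound 439, so this tier is dominated.
EOQ at $120.40 = 916.4 (feasible in tier 2): TC = 31,500×$120.40 + (31,500/916.4)×321 + (916.4/2)×0.20×$120.40 = $3,814,667.39.
EOQ at $108.40 = 965.8 < 1200, so use break Q=1200: TC = 31,500×$108.40 + (31,500/1200.0)×321 + (1200.0/2)×0.20×$108.40 = $3,436,034.25.
EOQ at $92.96 = 1042.9 < 1300, so use break Q=1300: TC = 31,500×$92.96 + (31,500/1300.0)×321 + (1300.0/2)×0.20×$92.96 = $2,948,102.88.
Lowest total cost among the candidates is at Q = 1300.0.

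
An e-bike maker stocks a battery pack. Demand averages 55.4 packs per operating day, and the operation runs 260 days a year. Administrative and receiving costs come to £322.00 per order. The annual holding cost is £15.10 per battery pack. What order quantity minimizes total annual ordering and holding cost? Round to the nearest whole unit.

Annual demand D = 55.4 × 260 = 14,404.
EOQ = √(2DS / H) = √(2 × 14,404 × 322 / 15.1).
= √(9,276,176 / 15.1) = √614,316.2914 ≈ 783.783.

Q* ≈ 784 packs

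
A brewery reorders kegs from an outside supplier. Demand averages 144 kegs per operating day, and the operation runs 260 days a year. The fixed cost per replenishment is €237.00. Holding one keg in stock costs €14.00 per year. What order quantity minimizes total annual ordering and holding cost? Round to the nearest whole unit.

Annual demand D = 144 × 260 = 37,440.
EOQ = √(2DS / H) = √(2 × 37,440 × 237 / 14).
= √(17,746,560 / 14) = √1,267,611.4286 ≈ 1125.883.

Q* ≈ 1,126 kegs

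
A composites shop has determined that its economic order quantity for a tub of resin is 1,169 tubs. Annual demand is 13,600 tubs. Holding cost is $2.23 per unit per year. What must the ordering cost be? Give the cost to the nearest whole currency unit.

Squaring Q* = √(2DS/H) gives Q*² = 2DS/H.
From Q* = √(2DS/H): S = Q*²H / (2D) = 1,169² × 2.23 / (2 × 13,600) = 112.0379.

S ≈ $112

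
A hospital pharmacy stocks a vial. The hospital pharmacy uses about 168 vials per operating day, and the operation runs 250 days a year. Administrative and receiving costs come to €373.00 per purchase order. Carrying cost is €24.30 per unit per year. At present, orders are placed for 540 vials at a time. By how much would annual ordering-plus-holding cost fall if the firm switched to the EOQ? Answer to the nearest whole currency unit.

Annual demand D = 168 × 250 = 42,000.
EOQ = √(2DS/H) = √(2 × 42,000 × 373 / 24.3) ≈ 1135.51.
Cost at Q* = (D/Q*)S + (Q*/2)H = √(2DSH) ≈ €27,592.89.
Cost at Q = 540: (42,000/540)×373 + (540/2)×24.3 = €29,011.11 + €6,561.00 = €35,572.11.
Excess = €35,572.11 − €27,592.89 = €7,979.22.

Extra cost ≈ €7,979 per year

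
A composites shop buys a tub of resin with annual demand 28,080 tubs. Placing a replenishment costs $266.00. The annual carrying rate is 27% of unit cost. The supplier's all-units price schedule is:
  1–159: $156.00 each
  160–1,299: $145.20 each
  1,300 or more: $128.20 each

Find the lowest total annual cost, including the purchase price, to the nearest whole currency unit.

TC* ≈ $3,628,101

Holding cost per unit per year at price C is H = 0.27·C.
Evaluate total cost at each tier's feasible EOQ or, if the EOQ is below the tier, at the tier's minimum quantity.
Tier 1 ($156.00): EOQ = 595.5 exceeds tier's upper bound 159, so this tier is dominated.
EOQ at $145.20 = 617.3 (feasible in tier 2): TC = 28,080×$145.20 + (28,080/617.3)×266 + (617.3/2)×0.27×$145.20 = $4,101,416.23.
EOQ at $128.20 = 656.9 < 1300, so use break Q=1300: TC = 28,080×$128.20 + (28,080/1300.0)×266 + (1300.0/2)×0.27×$128.20 = $3,628,100.70.
Lowest total cost among the candidates is at Q = 1300.0.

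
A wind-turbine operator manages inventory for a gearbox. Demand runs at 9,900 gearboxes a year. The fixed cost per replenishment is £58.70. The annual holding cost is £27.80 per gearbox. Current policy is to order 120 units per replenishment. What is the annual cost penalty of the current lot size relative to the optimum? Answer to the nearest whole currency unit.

Extra cost ≈ £826 per year

EOQ = √(2DS/H) = √(2 × 9,900 × 58.7 / 27.8) ≈ 204.47.
Cost at Q* = (D/Q*)S + (Q*/2)H = √(2DSH) ≈ £5,684.26.
Cost at Q = 120: (9,900/120)×58.7 + (120/2)×27.8 = £4,842.75 + £1,668.00 = £6,510.75.
Excess = £6,510.75 − £5,684.26 = £826.49.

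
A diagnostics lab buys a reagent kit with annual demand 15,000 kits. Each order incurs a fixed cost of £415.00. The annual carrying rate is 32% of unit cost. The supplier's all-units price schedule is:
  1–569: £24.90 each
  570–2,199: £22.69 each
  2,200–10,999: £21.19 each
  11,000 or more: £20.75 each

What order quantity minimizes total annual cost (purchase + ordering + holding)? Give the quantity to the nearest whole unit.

Holding cost per unit per year at price C is H = 0.32·C.
Evaluate total cost at each tier's feasible EOQ or, if the EOQ is below the tier, at the tier's minimum quantity.
Tier 1 (£24.90): EOQ = 1250.0 exceeds tier's upper bound 569, so this tier is dominated.
EOQ at £22.69 = 1309.5 (feasible in tier 2): TC = 15,000×£22.69 + (15,000/1309.5)×415 + (1309.5/2)×0.32×£22.69 = £349,857.73.
EOQ at £21.19 = 1355.0 < 2200, so use break Q=2200: TC = 15,000×£21.19 + (15,000/2200.0)×415 + (2200.0/2)×0.32×£21.19 = £328,138.43.
EOQ at £20.75 = 1369.3 < 11000, so use break Q=11000: TC = 15,000×£20.75 + (15,000/11000.0)×415 + (11000.0/2)×0.32×£20.75 = £348,335.91.
Lowest total cost is £328,138.43 at Q = 2200.0.

Q* ≈ 2,200 kits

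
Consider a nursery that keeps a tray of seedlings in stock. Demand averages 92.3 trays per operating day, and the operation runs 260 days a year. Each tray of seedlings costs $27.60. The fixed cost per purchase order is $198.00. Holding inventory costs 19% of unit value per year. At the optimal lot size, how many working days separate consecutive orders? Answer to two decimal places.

Annual demand D = 92.3 × 260 = 23,998.
Holding cost H = 0.19 × $27.60 = $5.2440 per unit per year.
The optimal lot size = √(2DS/H) = √(2 × 23,998 × 198 / 5.244) ≈ 1346.18.
Cycle time = Q*/D × 260 = 1346.18 / 23,998 × 260 ≈ 14.585 days.

T ≈ 14.58 days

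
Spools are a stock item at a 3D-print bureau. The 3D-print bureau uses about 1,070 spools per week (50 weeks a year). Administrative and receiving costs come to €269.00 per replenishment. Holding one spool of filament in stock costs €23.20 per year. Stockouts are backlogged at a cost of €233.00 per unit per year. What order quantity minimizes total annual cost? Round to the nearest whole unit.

Annual demand D = 1,070 × 50 = 53,500.
With planned backorders, Q* = √(2DS/H) · √((H+B)/B).
√(2DS/H) = √(2 × 53,500 × 269 / 23.2) = 1113.843.
√((H+B)/B) = √((23.2+233)/233) = 1.0486.
Q* ≈ 1167.981.

Q* ≈ 1,168 spools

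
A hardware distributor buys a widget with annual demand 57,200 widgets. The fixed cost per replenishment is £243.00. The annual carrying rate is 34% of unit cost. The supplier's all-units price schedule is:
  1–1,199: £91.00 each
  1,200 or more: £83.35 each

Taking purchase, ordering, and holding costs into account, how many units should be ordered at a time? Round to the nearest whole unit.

Q* ≈ 1,200 widgets

Holding cost per unit per year at price C is H = 0.34·C.
For each price level, check whether its EOQ is feasible; otherwise the best quantity at that price is the breakpoint.
EOQ at £91.00 = 947.9 (feasible in tier 1): TC = 57,200×£91.00 + (57,200/947.9)×243 + (947.9/2)×0.34×£91.00 = £5,234,527.59.
EOQ at £83.35 = 990.4 < 1200, so use break Q=1200: TC = 57,200×£83.35 + (57,200/1200.0)×243 + (1200.0/2)×0.34×£83.35 = £4,796,206.40.
Lowest total cost is £4,796,206.40 at Q = 1200.0.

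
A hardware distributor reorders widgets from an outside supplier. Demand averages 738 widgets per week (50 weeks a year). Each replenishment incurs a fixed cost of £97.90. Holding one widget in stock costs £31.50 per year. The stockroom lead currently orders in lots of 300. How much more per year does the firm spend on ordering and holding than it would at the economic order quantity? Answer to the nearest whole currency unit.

Annual demand D = 738 × 50 = 36,900.
EOQ = √(2DS/H) = √(2 × 36,900 × 97.9 / 31.5) ≈ 478.92.
Cost at Q* = (D/Q*)S + (Q*/2)H = √(2DSH) ≈ £15,086.02.
Cost at Q = 300: (36,900/300)×97.9 + (300/2)×31.5 = £12,041.70 + £4,725.00 = £16,766.70.
Excess = £16,766.70 − £15,086.02 = £1,680.68.

Extra cost ≈ £1,681 per year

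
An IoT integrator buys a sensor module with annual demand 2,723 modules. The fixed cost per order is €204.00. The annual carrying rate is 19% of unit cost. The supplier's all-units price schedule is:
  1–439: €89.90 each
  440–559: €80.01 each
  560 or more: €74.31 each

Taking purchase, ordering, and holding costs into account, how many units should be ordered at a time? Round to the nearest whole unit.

Q* ≈ 560 modules

Holding cost per unit per year at price C is H = 0.19·C.
Candidates are each tier's EOQ (if it falls in that tier) and each price-break quantity.
EOQ at €89.90 = 255.0 (feasible in tier 1): TC = 2,723×€89.90 + (2,723/255.0)×204 + (255.0/2)×0.19×€89.90 = €249,153.93.
EOQ at €80.01 = 270.3 < 440, so use break Q=440: TC = 2,723×€80.01 + (2,723/440.0)×204 + (440.0/2)×0.19×€80.01 = €222,474.13.
EOQ at €74.31 = 280.5 < 560, so use break Q=560: TC = 2,723×€74.31 + (2,723/560.0)×204 + (560.0/2)×0.19×€74.31 = €207,291.37.
Lowest total cost is €207,291.37 at Q = 560.0.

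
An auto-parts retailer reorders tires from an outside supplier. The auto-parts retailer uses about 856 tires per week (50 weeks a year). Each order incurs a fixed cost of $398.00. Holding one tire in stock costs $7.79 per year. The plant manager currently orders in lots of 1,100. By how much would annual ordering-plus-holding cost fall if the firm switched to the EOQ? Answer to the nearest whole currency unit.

Annual demand D = 856 × 50 = 42,800.
EOQ = √(2DS/H) = √(2 × 42,800 × 398 / 7.79) ≈ 2091.27.
Cost at Q* = (D/Q*)S + (Q*/2)H = √(2DSH) ≈ $16,290.98.
Cost at Q = 1,100: (42,800/1,100)×398 + (1,100/2)×7.79 = $15,485.82 + $4,284.50 = $19,770.32.
Excess = $19,770.32 − $16,290.98 = $3,479.34.

Extra cost ≈ $3,479 per year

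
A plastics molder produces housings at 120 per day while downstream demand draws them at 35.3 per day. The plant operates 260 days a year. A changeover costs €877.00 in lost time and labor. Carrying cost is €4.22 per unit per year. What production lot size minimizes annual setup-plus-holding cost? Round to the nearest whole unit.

Annual demand D = 35.3 × 260 = 9,178.
Production build-up factor (1 − d/p) = 1 − 35.3/120 = 0.7058.
Q* = √(2DS / (H(1 − d/p))) = √(2 × 9,178 × 877 / (4.22 × 0.7058)).
= √(16,098,212 / 2.9786) ≈ 2324.778.

Q* ≈ 2,325 housings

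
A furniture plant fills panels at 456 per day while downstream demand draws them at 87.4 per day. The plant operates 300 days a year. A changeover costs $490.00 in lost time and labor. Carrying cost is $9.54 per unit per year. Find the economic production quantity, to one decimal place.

Q* ≈ 1,825.4 panels

Annual demand D = 87.4 × 300 = 26,220.
Production build-up factor (1 − d/p) = 1 − 87.4/456 = 0.8083.
Q* = √(2DS / (H(1 − d/p))) = √(2 × 26,220 × 490 / (9.54 × 0.8083)).
= √(25,695,600 / 7.7115) ≈ 1825.408.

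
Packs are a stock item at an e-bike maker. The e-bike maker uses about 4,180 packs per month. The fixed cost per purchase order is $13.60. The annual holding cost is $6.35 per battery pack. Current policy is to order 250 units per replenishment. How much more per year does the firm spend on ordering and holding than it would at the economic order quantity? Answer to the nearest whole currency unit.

Extra cost ≈ $579 per year

Annual demand D = 4,180 × 12 = 50,160.
EOQ = √(2DS/H) = √(2 × 50,160 × 13.6 / 6.35) ≈ 463.53.
Cost at Q* = (D/Q*)S + (Q*/2)H = √(2DSH) ≈ $2,943.41.
Cost at Q = 250: (50,160/250)×13.6 + (250/2)×6.35 = $2,728.70 + $793.75 = $3,522.45.
Excess = $3,522.45 − $2,943.41 = $579.05.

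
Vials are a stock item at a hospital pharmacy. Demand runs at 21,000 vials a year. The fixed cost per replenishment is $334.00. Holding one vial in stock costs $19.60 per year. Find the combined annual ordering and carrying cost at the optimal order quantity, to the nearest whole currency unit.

EOQ = √(2DS/H) = √(2 × 21,000 × 334 / 19.6) ≈ 846.00.
At Q*, ordering cost (D/Q*)S equals holding cost (Q*/2)H, each = √(DSH/2).
Minimum total = √(2DSH) = √(2 × 21,000 × 334 × 19.6) ≈ 16581.580.

TC* ≈ $16,582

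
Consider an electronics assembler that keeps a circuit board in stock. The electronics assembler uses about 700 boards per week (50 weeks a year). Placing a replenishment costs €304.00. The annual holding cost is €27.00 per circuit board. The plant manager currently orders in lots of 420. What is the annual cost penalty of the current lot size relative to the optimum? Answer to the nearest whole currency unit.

Annual demand D = 700 × 50 = 35,000.
EOQ = √(2DS/H) = √(2 × 35,000 × 304 / 27) ≈ 887.78.
Cost at Q* = (D/Q*)S + (Q*/2)H = √(2DSH) ≈ €23,969.98.
Cost at Q = 420: (35,000/420)×304 + (420/2)×27 = €25,333.33 + €5,670.00 = €31,003.33.
Excess = €31,003.33 − €23,969.98 = €7,033.35.

Extra cost ≈ €7,033 per year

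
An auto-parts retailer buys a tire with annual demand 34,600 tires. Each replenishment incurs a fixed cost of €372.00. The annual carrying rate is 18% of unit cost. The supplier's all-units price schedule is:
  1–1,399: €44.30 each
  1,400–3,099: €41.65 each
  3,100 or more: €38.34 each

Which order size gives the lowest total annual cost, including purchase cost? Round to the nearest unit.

Q* ≈ 3,100 tires

Holding cost per unit per year at price C is H = 0.18·C.
Evaluate total cost at each tier's feasible EOQ or, if the EOQ is below the tier, at the tier's minimum quantity.
Tier 1 (€44.30): EOQ = 1796.7 exceeds tier's upper bound 1399, so this tier is dominated.
EOQ at €41.65 = 1853.0 (feasible in tier 2): TC = 34,600×€41.65 + (34,600/1853.0)×372 + (1853.0/2)×0.18×€41.65 = €1,454,982.11.
EOQ at €38.34 = 1931.4 < 3100, so use break Q=3100: TC = 34,600×€38.34 + (34,600/3100.0)×372 + (3100.0/2)×0.18×€38.34 = €1,341,412.86.
Lowest total cost is €1,341,412.86 at Q = 3100.0.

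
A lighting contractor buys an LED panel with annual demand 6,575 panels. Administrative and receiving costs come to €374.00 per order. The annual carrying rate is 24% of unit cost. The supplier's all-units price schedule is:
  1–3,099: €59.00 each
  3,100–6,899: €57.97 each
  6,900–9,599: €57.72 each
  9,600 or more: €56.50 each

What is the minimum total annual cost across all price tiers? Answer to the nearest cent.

Holding cost per unit per year at price C is H = 0.24·C.
For each price level, check whether its EOQ is feasible; otherwise the best quantity at that price is the breakpoint.
EOQ at €59.00 = 589.3 (feasible in tier 1): TC = 6,575×€59.00 + (6,575/589.3)×374 + (589.3/2)×0.24×€59.00 = €396,270.08.
EOQ at €57.97 = 594.6 < 3100, so use break Q=3100: TC = 6,575×€57.97 + (6,575/3100.0)×374 + (3100.0/2)×0.24×€57.97 = €403,510.83.
EOQ at €57.72 = 595.8 < 6900, so use break Q=6900: TC = 6,575×€57.72 + (6,575/6900.0)×374 + (6900.0/2)×0.24×€57.72 = €427,657.54.
EOQ at €56.50 = 602.2 < 9600, so use break Q=9600: TC = 6,575×€56.50 + (6,575/9600.0)×374 + (9600.0/2)×0.24×€56.50 = €436,831.65.
Lowest total cost among the candidates is at Q = 589.3.

TC* ≈ €396,270.08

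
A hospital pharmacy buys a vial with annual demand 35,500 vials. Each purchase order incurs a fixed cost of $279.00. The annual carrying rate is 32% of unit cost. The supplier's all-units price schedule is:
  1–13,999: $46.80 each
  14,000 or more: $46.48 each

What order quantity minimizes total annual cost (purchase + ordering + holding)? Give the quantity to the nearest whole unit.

Holding cost per unit per year at price C is H = 0.32·C.
Evaluate total cost at each tier's feasible EOQ or, if the EOQ is below the tier, at the tier's minimum quantity.
EOQ at $46.80 = 1150.1 (feasible in tier 1): TC = 35,500×$46.80 + (35,500/1150.1)×279 + (1150.1/2)×0.32×$46.80 = $1,678,623.81.
EOQ at $46.48 = 1154.0 < 14000, so use break Q=14000: TC = 35,500×$46.48 + (35,500/14000.0)×279 + (14000.0/2)×0.32×$46.48 = $1,754,862.66.
Lowest total cost is $1,678,623.81 at Q = 1150.1.

Q* ≈ 1,150 vials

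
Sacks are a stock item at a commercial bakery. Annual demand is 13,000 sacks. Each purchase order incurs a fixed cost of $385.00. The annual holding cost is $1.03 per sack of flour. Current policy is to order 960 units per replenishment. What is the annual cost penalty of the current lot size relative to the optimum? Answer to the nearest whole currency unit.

EOQ = √(2DS/H) = √(2 × 13,000 × 385 / 1.03) ≈ 3117.44.
Cost at Q* = (D/Q*)S + (Q*/2)H = √(2DSH) ≈ $3,210.97.
Cost at Q = 960: (13,000/960)×385 + (960/2)×1.03 = $5,213.54 + $494.40 = $5,707.94.
Excess = $5,707.94 − $3,210.97 = $2,496.98.

Extra cost ≈ $2,497 per year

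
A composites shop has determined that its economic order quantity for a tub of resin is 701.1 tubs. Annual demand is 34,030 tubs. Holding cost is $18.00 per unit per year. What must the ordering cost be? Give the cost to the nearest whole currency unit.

S ≈ $130

Squaring Q* = √(2DS/H) gives Q*² = 2DS/H.
From Q* = √(2DS/H): S = Q*²H / (2D) = 701.1² × 18 / (2 × 34,030) = 129.9991.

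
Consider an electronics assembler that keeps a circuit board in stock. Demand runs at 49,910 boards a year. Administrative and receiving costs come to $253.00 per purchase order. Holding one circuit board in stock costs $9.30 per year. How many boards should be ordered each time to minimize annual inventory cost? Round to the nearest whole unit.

Q* ≈ 1,648 boards

EOQ = √(2DS / H) = √(2 × 49,910 × 253 / 9.3).
= √(25,254,460 / 9.3) = √2,715,533.3333 ≈ 1647.888.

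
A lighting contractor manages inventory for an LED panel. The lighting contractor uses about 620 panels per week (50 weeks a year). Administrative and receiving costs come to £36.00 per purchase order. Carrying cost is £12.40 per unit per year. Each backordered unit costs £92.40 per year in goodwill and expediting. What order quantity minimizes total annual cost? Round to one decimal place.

Q* ≈ 451.8 panels

Annual demand D = 620 × 50 = 31,000.
With planned backorders, Q* = √(2DS/H) · √((H+B)/B).
√(2DS/H) = √(2 × 31,000 × 36 / 12.4) = 424.264.
√((H+B)/B) = √((12.4+92.4)/92.4) = 1.0650.
Q* ≈ 451.836.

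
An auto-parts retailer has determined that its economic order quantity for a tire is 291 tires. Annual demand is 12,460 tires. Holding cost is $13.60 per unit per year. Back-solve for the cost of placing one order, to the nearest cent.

Invert the EOQ relation Q*² = 2DS/H.
From Q* = √(2DS/H): S = Q*²H / (2D) = 291² × 13.6 / (2 × 12,460) = 46.2143.

S ≈ $46.21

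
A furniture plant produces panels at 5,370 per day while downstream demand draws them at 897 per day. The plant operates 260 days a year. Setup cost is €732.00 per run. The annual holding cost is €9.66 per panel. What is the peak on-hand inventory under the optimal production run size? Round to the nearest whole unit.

I_max ≈ 5,426 panels

Annual demand D = 897 × 260 = 233,220.
Production build-up factor (1 − d/p) = 1 − 897/5,370 = 0.8330.
Q* = √(2DS / (H(1 − d/p))) = √(2 × 233,220 × 732 / (9.66 × 0.8330)).
= √(341,434,080 / 8.0464) ≈ 6514.072.
Maximum inventory = Q*(1 − d/p) = 6514.072 × 0.8330 ≈ 5425.967.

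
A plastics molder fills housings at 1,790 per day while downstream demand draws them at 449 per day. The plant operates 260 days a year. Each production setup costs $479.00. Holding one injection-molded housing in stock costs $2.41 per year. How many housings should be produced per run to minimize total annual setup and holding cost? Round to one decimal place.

Annual demand D = 449 × 260 = 116,740.
Production build-up factor (1 − d/p) = 1 − 449/1,790 = 0.7492.
Q* = √(2DS / (H(1 − d/p))) = √(2 × 116,740 × 479 / (2.41 × 0.7492)).
= √(111,836,920 / 1.8055) ≈ 7870.389.

Q* ≈ 7,870.4 housings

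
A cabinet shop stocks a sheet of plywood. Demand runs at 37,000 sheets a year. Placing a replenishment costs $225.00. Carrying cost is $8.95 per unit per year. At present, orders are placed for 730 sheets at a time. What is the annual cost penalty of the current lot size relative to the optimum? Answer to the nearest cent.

EOQ = √(2DS/H) = √(2 × 37,000 × 225 / 8.95) ≈ 1363.94.
Cost at Q* = (D/Q*)S + (Q*/2)H = √(2DSH) ≈ $12,207.27.
Cost at Q = 730: (37,000/730)×225 + (730/2)×8.95 = $11,404.11 + $3,266.75 = $14,670.86.
Excess = $14,670.86 − $12,207.27 = $2,463.59.

Extra cost ≈ $2,463.59 per year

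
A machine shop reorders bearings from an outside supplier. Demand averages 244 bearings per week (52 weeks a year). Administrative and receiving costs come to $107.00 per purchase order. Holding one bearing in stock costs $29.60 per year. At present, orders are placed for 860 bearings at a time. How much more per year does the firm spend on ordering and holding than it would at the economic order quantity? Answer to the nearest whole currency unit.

Annual demand D = 244 × 52 = 12,688.
EOQ = √(2DS/H) = √(2 × 12,688 × 107 / 29.6) ≈ 302.87.
Cost at Q* = (D/Q*)S + (Q*/2)H = √(2DSH) ≈ $8,964.98.
Cost at Q = 860: (12,688/860)×107 + (860/2)×29.6 = $1,578.62 + $12,728.00 = $14,306.62.
Excess = $14,306.62 − $8,964.98 = $5,341.64.

Extra cost ≈ $5,342 per year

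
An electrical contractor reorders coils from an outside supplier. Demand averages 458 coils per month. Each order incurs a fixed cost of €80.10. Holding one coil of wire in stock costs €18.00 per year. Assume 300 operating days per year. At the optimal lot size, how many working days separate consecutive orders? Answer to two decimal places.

T ≈ 12.07 days

Annual demand D = 458 × 12 = 5,496.
EOQ = √(2DS/H) = √(2 × 5,496 × 80.1 / 18) ≈ 221.17.
Cycle time = Q*/D × 300 = 221.17 / 5,496 × 300 ≈ 12.072 days.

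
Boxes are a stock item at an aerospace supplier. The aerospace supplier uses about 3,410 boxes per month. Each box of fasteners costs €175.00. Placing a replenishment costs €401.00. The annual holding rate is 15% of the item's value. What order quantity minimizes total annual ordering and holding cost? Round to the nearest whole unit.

Annual demand D = 3,410 × 12 = 40,920.
Holding cost H = 0.15 × €175.00 = €26.2500 per unit per year.
EOQ = √(2DS / H) = √(2 × 40,920 × 401 / 26.25).
= √(32,817,840 / 26.25) = √1,250,203.4286 ≈ 1118.125.

Q* ≈ 1,118 boxes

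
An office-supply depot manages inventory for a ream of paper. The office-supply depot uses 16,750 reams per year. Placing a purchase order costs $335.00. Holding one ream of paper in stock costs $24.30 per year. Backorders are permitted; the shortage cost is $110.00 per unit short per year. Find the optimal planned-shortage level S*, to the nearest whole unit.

With planned backorders, Q* = √(2DS/H) · √((H+B)/B).
√(2DS/H) = √(2 × 16,750 × 335 / 24.3) = 679.582.
√((H+B)/B) = √((24.3+110)/110) = 1.1049.
Q* ≈ 750.902.
S* = Q* · H/(H+B) = 750.902 × 24.3/134.3 ≈ 135.867.

S* ≈ 136 reams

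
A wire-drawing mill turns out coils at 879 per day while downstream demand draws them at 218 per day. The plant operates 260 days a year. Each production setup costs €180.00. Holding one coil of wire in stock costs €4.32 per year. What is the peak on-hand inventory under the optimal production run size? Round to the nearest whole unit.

Annual demand D = 218 × 260 = 56,680.
Production build-up factor (1 − d/p) = 1 − 218/879 = 0.7520.
Q* = √(2DS / (H(1 − d/p))) = √(2 × 56,680 × 180 / (4.32 × 0.7520)).
= √(20,404,800 / 3.2486) ≈ 2506.213.
Maximum inventory = Q*(1 − d/p) = 2506.213 × 0.7520 ≈ 1884.649.

I_max ≈ 1,885 coils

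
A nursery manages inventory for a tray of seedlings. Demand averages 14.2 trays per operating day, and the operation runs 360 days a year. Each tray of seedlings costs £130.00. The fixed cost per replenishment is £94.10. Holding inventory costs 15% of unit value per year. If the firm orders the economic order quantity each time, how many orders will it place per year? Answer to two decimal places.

N ≈ 23.01 orders per year

Annual demand D = 14.2 × 360 = 5,112.
Holding cost H = 0.15 × £130.00 = £19.5000 per unit per year.
Q* = √(2DS/H) = √(2 × 5,112 × 94.1 / 19.5) ≈ 222.12.
Orders per year = D / Q* = 5,112 / 222.12 ≈ 23.015.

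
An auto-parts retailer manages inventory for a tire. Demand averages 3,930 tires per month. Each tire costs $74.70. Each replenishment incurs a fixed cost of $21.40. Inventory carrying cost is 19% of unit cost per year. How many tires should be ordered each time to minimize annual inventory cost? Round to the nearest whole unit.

Annual demand D = 3,930 × 12 = 47,160.
Holding cost H = 0.19 × $74.70 = $14.1930 per unit per year.
EOQ = √(2DS / H) = √(2 × 47,160 × 21.4 / 14.193).
= √(2,018,448 / 14.193) = √142,214.331 ≈ 377.113.

Q* ≈ 377 tires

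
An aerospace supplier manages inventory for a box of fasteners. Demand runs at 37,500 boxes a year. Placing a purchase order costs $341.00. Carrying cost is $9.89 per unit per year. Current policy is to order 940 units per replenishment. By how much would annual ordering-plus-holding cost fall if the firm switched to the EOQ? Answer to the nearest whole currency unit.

Extra cost ≈ $2,348 per year

EOQ = √(2DS/H) = √(2 × 37,500 × 341 / 9.89) ≈ 1608.09.
Cost at Q* = (D/Q*)S + (Q*/2)H = √(2DSH) ≈ $15,903.99.
Cost at Q = 940: (37,500/940)×341 + (940/2)×9.89 = $13,603.72 + $4,648.30 = $18,252.02.
Excess = $18,252.02 − $15,903.99 = $2,348.04.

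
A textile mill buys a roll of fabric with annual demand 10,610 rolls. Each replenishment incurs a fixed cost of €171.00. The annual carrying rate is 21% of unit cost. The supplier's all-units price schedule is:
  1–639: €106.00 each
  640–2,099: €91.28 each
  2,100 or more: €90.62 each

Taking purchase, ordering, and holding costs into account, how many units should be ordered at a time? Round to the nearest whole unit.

Q* ≈ 640 rolls

Holding cost per unit per year at price C is H = 0.21·C.
Candidates are each tier's EOQ (if it falls in that tier) and each price-break quantity.
EOQ at €106.00 = 403.7 (feasible in tier 1): TC = 10,610×€106.00 + (10,610/403.7)×171 + (403.7/2)×0.21×€106.00 = €1,133,647.38.
EOQ at €91.28 = 435.1 < 640, so use break Q=640: TC = 10,610×€91.28 + (10,610/640.0)×171 + (640.0/2)×0.21×€91.28 = €977,449.68.
EOQ at €90.62 = 436.7 < 2100, so use break Q=2100: TC = 10,610×€90.62 + (10,610/2100.0)×171 + (2100.0/2)×0.21×€90.62 = €982,323.87.
Lowest total cost is €977,449.68 at Q = 640.0.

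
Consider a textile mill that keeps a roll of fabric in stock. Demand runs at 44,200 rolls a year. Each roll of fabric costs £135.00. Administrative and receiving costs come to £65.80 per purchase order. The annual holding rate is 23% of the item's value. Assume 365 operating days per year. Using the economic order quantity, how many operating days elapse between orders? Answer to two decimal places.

Holding cost H = 0.23 × £135.00 = £31.0500 per unit per year.
The optimal lot size = √(2DS/H) = √(2 × 44,200 × 65.8 / 31.05) ≈ 432.82.
Cycle time = Q*/D × 365 = 432.82 / 44,200 × 365 ≈ 3.574 days.

T ≈ 3.57 days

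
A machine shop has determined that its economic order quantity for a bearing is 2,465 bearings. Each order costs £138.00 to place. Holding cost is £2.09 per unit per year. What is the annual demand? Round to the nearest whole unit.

D ≈ 46,012 bearings per year

The basic EOQ model gives Q* = √(2DS/H); rearrange for the unknown.
From Q* = √(2DS/H): D = Q*²H / (2S) = 2,465² × 2.09 / (2 × 138) = 46011.994.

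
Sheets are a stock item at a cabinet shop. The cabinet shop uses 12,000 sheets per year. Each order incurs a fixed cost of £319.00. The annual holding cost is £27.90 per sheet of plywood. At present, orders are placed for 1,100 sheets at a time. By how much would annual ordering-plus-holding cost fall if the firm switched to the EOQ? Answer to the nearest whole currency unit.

EOQ = √(2DS/H) = √(2 × 12,000 × 319 / 27.9) ≈ 523.84.
Cost at Q* = (D/Q*)S + (Q*/2)H = √(2DSH) ≈ £14,615.14.
Cost at Q = 1,100: (12,000/1,100)×319 + (1,100/2)×27.9 = £3,480.00 + £15,345.00 = £18,825.00.
Excess = £18,825.00 − £14,615.14 = £4,209.86.

Extra cost ≈ £4,210 per year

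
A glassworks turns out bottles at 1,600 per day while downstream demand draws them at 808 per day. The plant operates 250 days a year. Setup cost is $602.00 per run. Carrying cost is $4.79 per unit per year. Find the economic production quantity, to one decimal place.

Annual demand D = 808 × 250 = 202,000.
Production build-up factor (1 − d/p) = 1 − 808/1,600 = 0.4950.
Q* = √(2DS / (H(1 − d/p))) = √(2 × 202,000 × 602 / (4.79 × 0.4950)).
= √(243,208,000 / 2.371) ≈ 10127.881.

Q* ≈ 10,127.9 bottles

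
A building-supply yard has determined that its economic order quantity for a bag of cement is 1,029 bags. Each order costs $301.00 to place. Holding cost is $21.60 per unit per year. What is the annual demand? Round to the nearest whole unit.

Squaring Q* = √(2DS/H) gives Q*² = 2DS/H.
From Q* = √(2DS/H): D = Q*²H / (2S) = 1,029² × 21.6 / (2 × 301) = 37991.637.

D ≈ 37,992 bags per year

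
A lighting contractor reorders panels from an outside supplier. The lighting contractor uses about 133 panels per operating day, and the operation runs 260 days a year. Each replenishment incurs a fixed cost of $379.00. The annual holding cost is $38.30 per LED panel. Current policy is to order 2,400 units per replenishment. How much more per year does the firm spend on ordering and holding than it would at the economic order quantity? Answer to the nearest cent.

Annual demand D = 133 × 260 = 34,580.
EOQ = √(2DS/H) = √(2 × 34,580 × 379 / 38.3) ≈ 827.27.
Cost at Q* = (D/Q*)S + (Q*/2)H = √(2DSH) ≈ $31,684.47.
Cost at Q = 2,400: (34,580/2,400)×379 + (2,400/2)×38.3 = $5,460.76 + $45,960.00 = $51,420.76.
Excess = $51,420.76 − $31,684.47 = $19,736.29.

Extra cost ≈ $19,736.29 per year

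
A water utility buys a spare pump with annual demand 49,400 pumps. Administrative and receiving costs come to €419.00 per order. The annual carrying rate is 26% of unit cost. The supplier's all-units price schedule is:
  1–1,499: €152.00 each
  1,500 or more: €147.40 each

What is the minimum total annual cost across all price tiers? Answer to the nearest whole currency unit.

Holding cost per unit per year at price C is H = 0.26·C.
Candidates are each tier's EOQ (if it falls in that tier) and each price-break quantity.
EOQ at €152.00 = 1023.5 (feasible in tier 1): TC = 49,400×€152.00 + (49,400/1023.5)×419 + (1023.5/2)×0.26×€152.00 = €7,549,247.71.
EOQ at €147.40 = 1039.3 < 1500, so use break Q=1500: TC = 49,400×€147.40 + (49,400/1500.0)×419 + (1500.0/2)×0.26×€147.40 = €7,324,102.07.
Lowest total cost among the candidates is at Q = 1500.0.

TC* ≈ €7,324,102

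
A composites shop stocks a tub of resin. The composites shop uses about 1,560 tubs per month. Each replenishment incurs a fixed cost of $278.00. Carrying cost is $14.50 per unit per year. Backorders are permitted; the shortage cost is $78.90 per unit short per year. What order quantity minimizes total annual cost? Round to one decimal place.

Annual demand D = 1,560 × 12 = 18,720.
With planned backorders, Q* = √(2DS/H) · √((H+B)/B).
√(2DS/H) = √(2 × 18,720 × 278 / 14.5) = 847.240.
√((H+B)/B) = √((14.5+78.9)/78.9) = 1.0880.
Q* ≈ 921.810.

Q* ≈ 921.8 tubs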